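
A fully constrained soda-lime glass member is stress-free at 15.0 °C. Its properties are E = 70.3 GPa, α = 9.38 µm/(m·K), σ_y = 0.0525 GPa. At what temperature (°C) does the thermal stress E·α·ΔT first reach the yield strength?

σ_y = 0.0525 GPa = 52.50 MPa.
E·α·ΔT = 52.50 MPa ⇒ ΔT = 52.50 / (70.30×10³ × 9.38×10⁻⁶) = 79.62 K.
T = 15.0 + 79.62 = 94.62 °C.

94.6 °C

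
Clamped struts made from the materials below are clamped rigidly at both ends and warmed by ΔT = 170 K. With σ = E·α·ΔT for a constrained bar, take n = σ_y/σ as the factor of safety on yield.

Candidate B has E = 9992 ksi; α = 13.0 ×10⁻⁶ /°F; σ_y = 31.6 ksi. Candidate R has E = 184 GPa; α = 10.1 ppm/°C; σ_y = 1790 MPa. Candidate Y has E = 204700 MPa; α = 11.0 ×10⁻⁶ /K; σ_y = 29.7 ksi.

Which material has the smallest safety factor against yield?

In consistent units (E in GPa, α in ×10⁻⁶/K, σ_y in MPa):
  candidate B: E = 68.89, α = 23.4, σ_y = 217.9 → σ = 274 MPa, n = 0.795
  candidate R: E = 184.0, α = 10.1, σ_y = 1790 → σ = 316 MPa, n = 5.67
  candidate Y: E = 204.7, α = 11.0, σ_y = 204.8 → σ = 383 MPa, n = 0.535
Candidate Y has the lowest safety factor, n = 0.535.

candidate Y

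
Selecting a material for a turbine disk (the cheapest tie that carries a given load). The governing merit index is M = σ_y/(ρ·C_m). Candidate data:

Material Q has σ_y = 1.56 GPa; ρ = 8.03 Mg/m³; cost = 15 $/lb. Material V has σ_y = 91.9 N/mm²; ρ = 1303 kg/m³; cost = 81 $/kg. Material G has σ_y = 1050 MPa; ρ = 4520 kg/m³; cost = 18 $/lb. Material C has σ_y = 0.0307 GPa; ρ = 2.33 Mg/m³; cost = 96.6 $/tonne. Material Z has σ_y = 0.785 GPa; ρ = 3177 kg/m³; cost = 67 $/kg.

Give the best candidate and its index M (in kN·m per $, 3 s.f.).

Convert each candidate to consistent units, then evaluate M:
  material Q: σ_y = 1560 MPa, ρ = 8030 kg/m³, cost = 33.07 $/kg
  material V: σ_y = 91.90 MPa, ρ = 1303 kg/m³, cost = 81.00 $/kg
  material G: σ_y = 1050 MPa, ρ = 4520 kg/m³, cost = 39.68 $/kg
  material C: σ_y = 30.70 MPa, ρ = 2330 kg/m³, cost = 0.09660 $/kg
  material Z: σ_y = 785.0 MPa, ρ = 3177 kg/m³, cost = 67.00 $/kg
  material C: M = 136 kN·m per $
  material Q: M = 5.87 kN·m per $
  material G: M = 5.85 kN·m per $
  material Z: M = 3.69 kN·m per $
  material V: M = 0.871 kN·m per $
The maximum is for material C.

material C, M = 136 kN·m per $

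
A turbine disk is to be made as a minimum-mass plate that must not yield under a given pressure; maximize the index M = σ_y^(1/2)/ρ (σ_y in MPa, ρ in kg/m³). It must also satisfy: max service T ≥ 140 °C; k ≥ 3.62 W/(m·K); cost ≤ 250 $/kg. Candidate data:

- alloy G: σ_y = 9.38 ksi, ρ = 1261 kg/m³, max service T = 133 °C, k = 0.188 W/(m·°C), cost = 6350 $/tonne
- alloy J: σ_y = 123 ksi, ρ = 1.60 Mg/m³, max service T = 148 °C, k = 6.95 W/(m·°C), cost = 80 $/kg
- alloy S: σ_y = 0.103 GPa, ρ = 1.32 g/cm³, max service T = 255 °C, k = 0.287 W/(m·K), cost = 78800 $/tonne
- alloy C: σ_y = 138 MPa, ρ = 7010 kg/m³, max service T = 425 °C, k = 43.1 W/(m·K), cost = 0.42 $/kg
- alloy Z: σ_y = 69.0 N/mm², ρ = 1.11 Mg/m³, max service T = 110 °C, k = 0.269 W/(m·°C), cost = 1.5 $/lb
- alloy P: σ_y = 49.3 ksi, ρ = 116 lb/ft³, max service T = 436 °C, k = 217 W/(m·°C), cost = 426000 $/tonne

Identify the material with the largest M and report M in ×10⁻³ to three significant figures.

alloy J, M = 18.2×10⁻³

Screen on constraints: max service T ≥ 140 °C; k ≥ 3.62 W/(m·K); cost ≤ 250 $/kg. Survivors: alloy J, alloy C.
Normalizing units and computing the index:
  alloy J: σ_y = 848.1 MPa, ρ = 1600 kg/m³
  alloy C: σ_y = 138.0 MPa, ρ = 7010 kg/m³
  alloy J: M = 18.2×10⁻³
  alloy C: M = 1.68×10⁻³
Alloy J has the largest M.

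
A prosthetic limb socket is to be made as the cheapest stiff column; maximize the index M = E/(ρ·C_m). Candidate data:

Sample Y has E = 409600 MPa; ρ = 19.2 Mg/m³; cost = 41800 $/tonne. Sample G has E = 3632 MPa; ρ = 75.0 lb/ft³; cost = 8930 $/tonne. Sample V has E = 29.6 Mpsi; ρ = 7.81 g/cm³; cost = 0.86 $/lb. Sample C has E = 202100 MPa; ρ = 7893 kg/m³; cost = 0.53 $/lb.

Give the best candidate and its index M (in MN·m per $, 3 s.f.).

Putting every candidate on a common basis:
  sample Y: E = 409.6 GPa, ρ = 19200 kg/m³, cost = 41.80 $/kg
  sample G: E = 3.632 GPa, ρ = 1201 kg/m³, cost = 8.930 $/kg
  sample V: E = 204.1 GPa, ρ = 7810 kg/m³, cost = 1.896 $/kg
  sample C: E = 202.1 GPa, ρ = 7893 kg/m³, cost = 1.168 $/kg
  sample C: M = 21.9 MN·m per $
  sample V: M = 13.8 MN·m per $
  sample Y: M = 0.510 MN·m per $
  sample G: M = 0.339 MN·m per $
Sample C has the largest M.

sample C, M = 21.9 MN·m per $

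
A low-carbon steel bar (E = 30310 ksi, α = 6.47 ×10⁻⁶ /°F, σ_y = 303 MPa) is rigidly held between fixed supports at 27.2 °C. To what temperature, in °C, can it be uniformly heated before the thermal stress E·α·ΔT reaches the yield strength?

E = 30310 ksi = 209.0 GPa.
α = 6.47×10⁻⁶/°F × 9/5 = 11.6×10⁻⁶/K.
E·α·ΔT = 303.0 MPa ⇒ ΔT = 303.0 / (209.0×10³ × 11.6×10⁻⁶) = 124.5 K.
T = 27.2 + 124.5 = 151.7 °C.

152 °C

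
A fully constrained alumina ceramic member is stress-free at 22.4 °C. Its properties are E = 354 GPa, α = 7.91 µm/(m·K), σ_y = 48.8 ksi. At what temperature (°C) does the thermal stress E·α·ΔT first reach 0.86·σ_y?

σ_y = 48.8 ksi = 336.5 MPa.
E·α·ΔT = 289.4 MPa ⇒ ΔT = 289.4 / (354.0×10³ × 7.91×10⁻⁶) = 103.3 K.
T = 22.4 + 103.3 = 125.7 °C.

126 °C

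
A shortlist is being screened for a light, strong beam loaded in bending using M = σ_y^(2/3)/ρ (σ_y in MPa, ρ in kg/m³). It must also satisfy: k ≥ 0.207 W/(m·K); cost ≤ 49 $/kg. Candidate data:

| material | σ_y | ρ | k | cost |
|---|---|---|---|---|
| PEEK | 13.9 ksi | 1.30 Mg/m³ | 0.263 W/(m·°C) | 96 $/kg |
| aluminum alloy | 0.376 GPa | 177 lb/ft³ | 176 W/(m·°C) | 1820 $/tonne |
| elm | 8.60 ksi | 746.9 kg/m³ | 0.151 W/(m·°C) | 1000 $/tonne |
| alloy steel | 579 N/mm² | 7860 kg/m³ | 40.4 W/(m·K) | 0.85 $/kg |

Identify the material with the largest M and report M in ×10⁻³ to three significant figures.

aluminum alloy, M = 18.4×10⁻³

Screen on constraints: k ≥ 0.207 W/(m·K); cost ≤ 49 $/kg. Survivors: aluminum alloy, alloy steel.
After converting to SI:
  aluminum alloy: σ_y = 376.0 MPa, ρ = 2835 kg/m³
  alloy steel: σ_y = 579.0 MPa, ρ = 7860 kg/m³
  aluminum alloy: M = 18.4×10⁻³
  alloy steel: M = 8.84×10⁻³
The maximum is for aluminum alloy.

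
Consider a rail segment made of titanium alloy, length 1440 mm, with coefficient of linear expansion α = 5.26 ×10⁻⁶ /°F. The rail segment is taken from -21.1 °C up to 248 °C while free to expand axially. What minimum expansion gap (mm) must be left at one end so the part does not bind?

3.67 mm

Convert α: 5.26×10⁻⁶/°F × (9/5) = 9.47×10⁻⁶/K.
ΔT = 248 − (-21.1) = 269.1 K.
ΔL = α·L₀·ΔT = 9.47×10⁻⁶ × 1440 mm × 269.1 K = 3.67 mm.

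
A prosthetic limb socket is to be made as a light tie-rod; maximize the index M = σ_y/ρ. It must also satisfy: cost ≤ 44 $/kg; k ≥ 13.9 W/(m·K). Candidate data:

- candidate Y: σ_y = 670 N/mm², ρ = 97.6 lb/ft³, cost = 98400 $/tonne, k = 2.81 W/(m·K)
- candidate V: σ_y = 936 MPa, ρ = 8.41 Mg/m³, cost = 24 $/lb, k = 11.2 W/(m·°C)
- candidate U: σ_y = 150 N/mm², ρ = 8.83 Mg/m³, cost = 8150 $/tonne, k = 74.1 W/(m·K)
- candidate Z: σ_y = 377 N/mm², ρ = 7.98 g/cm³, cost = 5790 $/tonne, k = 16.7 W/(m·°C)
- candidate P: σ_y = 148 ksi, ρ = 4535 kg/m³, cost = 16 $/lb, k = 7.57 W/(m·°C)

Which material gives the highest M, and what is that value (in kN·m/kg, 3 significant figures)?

candidate Z, M = 47.2 kN·m/kg

Screen on constraints: cost ≤ 44 $/kg; k ≥ 13.9 W/(m·K). Survivors: candidate U, candidate Z.
In SI units:
  candidate U: σ_y = 150.0 MPa, ρ = 8830 kg/m³
  candidate Z: σ_y = 377.0 MPa, ρ = 7980 kg/m³
  candidate Z: M = 47.2 kN·m/kg
  candidate U: M = 17.0 kN·m/kg
Highest index: candidate Z.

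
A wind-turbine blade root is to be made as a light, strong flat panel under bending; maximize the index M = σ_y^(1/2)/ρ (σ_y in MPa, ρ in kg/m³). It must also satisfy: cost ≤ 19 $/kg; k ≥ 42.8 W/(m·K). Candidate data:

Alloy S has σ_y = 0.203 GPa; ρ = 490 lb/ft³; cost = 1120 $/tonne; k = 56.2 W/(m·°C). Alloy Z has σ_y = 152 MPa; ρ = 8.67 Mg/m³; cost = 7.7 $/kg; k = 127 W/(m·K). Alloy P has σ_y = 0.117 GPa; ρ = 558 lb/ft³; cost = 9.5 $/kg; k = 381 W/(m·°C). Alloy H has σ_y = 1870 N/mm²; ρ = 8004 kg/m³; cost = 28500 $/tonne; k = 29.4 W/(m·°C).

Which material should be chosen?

alloy S

Screen on constraints: cost ≤ 19 $/kg; k ≥ 42.8 W/(m·K). Survivors: alloy S, alloy Z, alloy P.
Normalizing units and computing the index:
  alloy S: σ_y = 203.0 MPa, ρ = 7849 kg/m³
  alloy Z: σ_y = 152.0 MPa, ρ = 8670 kg/m³
  alloy P: σ_y = 117.0 MPa, ρ = 8938 kg/m³
  alloy S: M = 1.82×10⁻³
  alloy Z: M = 1.42×10⁻³
  alloy P: M = 1.21×10⁻³
Alloy S ranks first.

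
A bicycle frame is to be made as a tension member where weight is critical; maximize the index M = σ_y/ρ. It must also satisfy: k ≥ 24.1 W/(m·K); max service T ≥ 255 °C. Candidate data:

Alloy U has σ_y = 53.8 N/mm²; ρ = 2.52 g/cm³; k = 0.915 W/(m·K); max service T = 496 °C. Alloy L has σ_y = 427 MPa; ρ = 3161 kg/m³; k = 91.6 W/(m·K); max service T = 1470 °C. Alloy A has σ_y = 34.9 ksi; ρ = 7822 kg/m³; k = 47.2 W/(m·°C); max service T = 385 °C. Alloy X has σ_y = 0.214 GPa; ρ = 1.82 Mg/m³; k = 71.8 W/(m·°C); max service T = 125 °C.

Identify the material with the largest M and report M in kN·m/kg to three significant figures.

alloy L, M = 135 kN·m/kg

Screen on constraints: k ≥ 24.1 W/(m·K); max service T ≥ 255 °C. Survivors: alloy L, alloy A.
Convert each candidate to consistent units, then evaluate M:
  alloy L: σ_y = 427.0 MPa, ρ = 3161 kg/m³
  alloy A: σ_y = 240.6 MPa, ρ = 7822 kg/m³
  alloy L: M = 135 kN·m/kg
  alloy A: M = 30.8 kN·m/kg
Alloy L has the largest M.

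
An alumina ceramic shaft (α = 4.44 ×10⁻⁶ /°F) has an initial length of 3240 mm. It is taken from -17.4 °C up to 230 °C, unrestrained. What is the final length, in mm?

Convert α: 4.44×10⁻⁶/°F × (9/5) = 7.99×10⁻⁶/K.
ΔT = 230 − (-17.4) = 247.4 K.
ΔL = α·L₀·ΔT = 7.99×10⁻⁶ × 3240 mm × 247.4 K = 6.41 mm.
L = L₀ + ΔL = 3240 + 6.41 = 3246.4 mm.

3246.4 mm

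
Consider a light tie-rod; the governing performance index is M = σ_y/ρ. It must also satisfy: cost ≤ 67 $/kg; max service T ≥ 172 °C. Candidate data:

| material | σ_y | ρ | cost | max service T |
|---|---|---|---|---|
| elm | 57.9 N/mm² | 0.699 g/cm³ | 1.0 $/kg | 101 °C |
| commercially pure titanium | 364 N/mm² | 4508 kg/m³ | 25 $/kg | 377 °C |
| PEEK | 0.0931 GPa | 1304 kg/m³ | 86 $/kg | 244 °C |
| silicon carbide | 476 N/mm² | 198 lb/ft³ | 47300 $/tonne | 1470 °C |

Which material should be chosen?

silicon carbide

Screen on constraints: cost ≤ 67 $/kg; max service T ≥ 172 °C. Survivors: commercially pure titanium, silicon carbide.
In SI units:
  commercially pure titanium: σ_y = 364.0 MPa, ρ = 4508 kg/m³
  silicon carbide: σ_y = 476.0 MPa, ρ = 3172 kg/m³
  silicon carbide: M = 150 kN·m/kg
  commercially pure titanium: M = 80.7 kN·m/kg
Highest index: silicon carbide.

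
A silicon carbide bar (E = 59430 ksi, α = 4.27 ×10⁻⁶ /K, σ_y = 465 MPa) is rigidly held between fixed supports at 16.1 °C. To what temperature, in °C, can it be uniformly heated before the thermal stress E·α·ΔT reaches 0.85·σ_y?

242 °C

E = 59430 ksi = 409.8 GPa.
E·α·ΔT = 395.2 MPa ⇒ ΔT = 395.2 / (409.8×10³ × 4.27×10⁻⁶) = 225.9 K.
T = 16.1 + 225.9 = 242.0 °C.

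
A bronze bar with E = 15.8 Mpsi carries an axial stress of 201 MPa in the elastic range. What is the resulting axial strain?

1.85×10⁻³

E = 15.8 Mpsi = 108.9 GPa = 108900 MPa.
ε = σ/E = 201 / 108900 = 1.85×10⁻³.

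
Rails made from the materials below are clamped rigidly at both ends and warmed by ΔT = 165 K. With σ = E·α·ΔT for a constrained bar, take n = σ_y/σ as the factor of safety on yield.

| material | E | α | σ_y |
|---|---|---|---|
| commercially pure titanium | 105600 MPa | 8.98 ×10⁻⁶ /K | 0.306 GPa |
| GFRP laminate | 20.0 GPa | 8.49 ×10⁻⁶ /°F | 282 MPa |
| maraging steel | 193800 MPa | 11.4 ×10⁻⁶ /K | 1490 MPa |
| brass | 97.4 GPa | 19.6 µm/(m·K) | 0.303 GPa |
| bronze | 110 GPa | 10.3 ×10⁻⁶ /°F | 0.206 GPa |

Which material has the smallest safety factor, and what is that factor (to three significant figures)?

bronze, n = 0.612

With everything in SI (GPa, ×10⁻⁶/K, MPa):
  commercially pure titanium: E = 105.6, α = 8.98, σ_y = 306.0 → σ = 156 MPa, n = 1.96
  GFRP laminate: E = 20.00, α = 15.3, σ_y = 282.0 → σ = 50.4 MPa, n = 5.59
  maraging steel: E = 193.8, α = 11.4, σ_y = 1490 → σ = 365 MPa, n = 4.09
  brass: E = 97.40, α = 19.6, σ_y = 303.0 → σ = 315 MPa, n = 0.962
  bronze: E = 110.0, α = 18.5, σ_y = 206.0 → σ = 337 MPa, n = 0.612
The minimum is bronze at n = 0.612.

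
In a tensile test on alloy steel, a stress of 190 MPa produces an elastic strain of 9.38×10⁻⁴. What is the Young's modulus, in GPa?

E = σ/ε = 190 MPa / 9.38×10⁻⁴ = 202600 MPa = 203 GPa.

203 GPa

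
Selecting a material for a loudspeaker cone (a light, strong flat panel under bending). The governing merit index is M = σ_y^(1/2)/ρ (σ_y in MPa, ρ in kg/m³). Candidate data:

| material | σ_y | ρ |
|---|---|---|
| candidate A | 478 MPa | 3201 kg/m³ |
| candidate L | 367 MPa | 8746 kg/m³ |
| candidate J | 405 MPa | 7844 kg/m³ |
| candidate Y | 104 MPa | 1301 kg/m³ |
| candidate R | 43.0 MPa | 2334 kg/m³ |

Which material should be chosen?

Evaluate M for each candidate:
  candidate Y: M = 7.84×10⁻³
  candidate A: M = 6.83×10⁻³
  candidate R: M = 2.81×10⁻³
  candidate J: M = 2.57×10⁻³
  candidate L: M = 2.19×10⁻³
Candidate Y has the largest M.

candidate Y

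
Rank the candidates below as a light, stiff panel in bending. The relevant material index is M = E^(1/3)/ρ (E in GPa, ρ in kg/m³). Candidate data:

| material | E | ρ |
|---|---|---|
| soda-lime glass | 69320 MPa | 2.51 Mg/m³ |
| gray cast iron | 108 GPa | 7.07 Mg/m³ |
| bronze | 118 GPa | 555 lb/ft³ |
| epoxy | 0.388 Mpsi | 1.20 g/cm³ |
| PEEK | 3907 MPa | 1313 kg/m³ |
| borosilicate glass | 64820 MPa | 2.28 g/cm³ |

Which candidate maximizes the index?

Normalizing units and computing the index:
  soda-lime glass: E = 69.32 GPa, ρ = 2510 kg/m³
  gray cast iron: E = 108.0 GPa, ρ = 7070 kg/m³
  bronze: E = 118.0 GPa, ρ = 8890 kg/m³
  epoxy: E = 2.675 GPa, ρ = 1200 kg/m³
  PEEK: E = 3.907 GPa, ρ = 1313 kg/m³
  borosilicate glass: E = 64.82 GPa, ρ = 2280 kg/m³
  borosilicate glass: M = 1.76×10⁻³
  soda-lime glass: M = 1.64×10⁻³
  PEEK: M = 1.20×10⁻³
  epoxy: M = 1.16×10⁻³
  gray cast iron: M = 0.674×10⁻³
  bronze: M = 0.552×10⁻³
Borosilicate glass has the largest M.

borosilicate glass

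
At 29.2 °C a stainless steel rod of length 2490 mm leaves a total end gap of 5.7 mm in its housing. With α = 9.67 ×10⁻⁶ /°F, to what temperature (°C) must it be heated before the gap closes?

161 °C

α = 9.67×10⁻⁶/°F × 9/5 = 17.4×10⁻⁶/K.
α·L₀·ΔT = 5.7 mm ⇒ ΔT = 5.7 / (17.4×10⁻⁶ × 2490.0) = 131.5 K.
T = 29.2 + 131.5 = 160.7 °C.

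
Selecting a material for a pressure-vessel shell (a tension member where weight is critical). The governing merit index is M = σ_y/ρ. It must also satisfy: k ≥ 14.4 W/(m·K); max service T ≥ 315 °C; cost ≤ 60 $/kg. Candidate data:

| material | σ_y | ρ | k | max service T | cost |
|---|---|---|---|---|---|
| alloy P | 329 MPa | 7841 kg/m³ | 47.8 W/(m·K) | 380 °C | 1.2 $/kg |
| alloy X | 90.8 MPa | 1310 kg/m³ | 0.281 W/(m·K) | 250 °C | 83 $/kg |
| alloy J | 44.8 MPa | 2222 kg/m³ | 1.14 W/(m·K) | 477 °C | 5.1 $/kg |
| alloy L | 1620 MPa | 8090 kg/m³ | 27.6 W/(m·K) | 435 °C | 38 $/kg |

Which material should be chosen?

Screen on constraints: k ≥ 14.4 W/(m·K); max service T ≥ 315 °C; cost ≤ 60 $/kg. Survivors: alloy P, alloy L.
Computing M directly (units already consistent):
  alloy L: M = 200 kN·m/kg
  alloy P: M = 42.0 kN·m/kg
Highest index: alloy L.

alloy L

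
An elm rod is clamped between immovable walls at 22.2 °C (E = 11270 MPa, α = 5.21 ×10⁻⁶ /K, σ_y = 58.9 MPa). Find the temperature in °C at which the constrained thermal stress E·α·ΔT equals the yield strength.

1030 °C

E = 11270 MPa = 11.27 GPa.
E·α·ΔT = 58.90 MPa ⇒ ΔT = 58.90 / (11.27×10³ × 5.21×10⁻⁶) = 1003 K.
T = 22.2 + 1003 = 1025 °C.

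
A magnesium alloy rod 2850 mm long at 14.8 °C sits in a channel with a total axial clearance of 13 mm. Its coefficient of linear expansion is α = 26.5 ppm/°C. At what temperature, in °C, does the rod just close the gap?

α·L₀·ΔT = 13.0 mm ⇒ ΔT = 13.0 / (26.5×10⁻⁶ × 2850.0) = 172.1 K.
T = 14.8 + 172.1 = 186.9 °C.

187 °C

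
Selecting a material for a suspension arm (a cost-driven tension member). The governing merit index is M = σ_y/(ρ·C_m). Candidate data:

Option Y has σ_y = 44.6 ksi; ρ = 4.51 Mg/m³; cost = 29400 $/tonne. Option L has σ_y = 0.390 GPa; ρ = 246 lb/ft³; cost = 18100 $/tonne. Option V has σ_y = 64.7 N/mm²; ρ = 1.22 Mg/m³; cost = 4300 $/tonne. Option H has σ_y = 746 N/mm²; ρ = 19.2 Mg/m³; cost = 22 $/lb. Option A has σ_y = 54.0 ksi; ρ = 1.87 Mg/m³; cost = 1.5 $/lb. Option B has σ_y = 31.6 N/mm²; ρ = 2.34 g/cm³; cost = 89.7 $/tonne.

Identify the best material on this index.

option B

Normalizing units and computing the index:
  option Y: σ_y = 307.5 MPa, ρ = 4510 kg/m³, cost = 29.40 $/kg
  option L: σ_y = 390.0 MPa, ρ = 3941 kg/m³, cost = 18.10 $/kg
  option V: σ_y = 64.70 MPa, ρ = 1220 kg/m³, cost = 4.300 $/kg
  option H: σ_y = 746.0 MPa, ρ = 19200 kg/m³, cost = 48.50 $/kg
  option A: σ_y = 372.3 MPa, ρ = 1870 kg/m³, cost = 3.307 $/kg
  option B: σ_y = 31.60 MPa, ρ = 2340 kg/m³, cost = 0.08970 $/kg
  option B: M = 151 kN·m per $
  option A: M = 60.2 kN·m per $
  option V: M = 12.3 kN·m per $
  option L: M = 5.47 kN·m per $
  option Y: M = 2.32 kN·m per $
  option H: M = 0.801 kN·m per $
The maximum is for option B.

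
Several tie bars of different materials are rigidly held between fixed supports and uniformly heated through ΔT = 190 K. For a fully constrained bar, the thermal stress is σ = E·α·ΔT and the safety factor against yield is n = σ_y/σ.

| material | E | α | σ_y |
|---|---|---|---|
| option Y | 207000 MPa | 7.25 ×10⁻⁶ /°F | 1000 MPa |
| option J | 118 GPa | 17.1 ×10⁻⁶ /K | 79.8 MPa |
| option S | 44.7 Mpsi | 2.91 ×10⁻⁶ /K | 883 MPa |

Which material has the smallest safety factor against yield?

Per material, after unit conversion:
  option Y: E = 207.0, α = 13.0, σ_y = 1000 → σ = 513 MPa, n = 1.95
  option J: E = 118.0, α = 17.1, σ_y = 79.80 → σ = 383 MPa, n = 0.208
  option S: E = 308.2, α = 2.91, σ_y = 883.0 → σ = 170 MPa, n = 5.18
Smallest n: option J with n = 0.208.

option J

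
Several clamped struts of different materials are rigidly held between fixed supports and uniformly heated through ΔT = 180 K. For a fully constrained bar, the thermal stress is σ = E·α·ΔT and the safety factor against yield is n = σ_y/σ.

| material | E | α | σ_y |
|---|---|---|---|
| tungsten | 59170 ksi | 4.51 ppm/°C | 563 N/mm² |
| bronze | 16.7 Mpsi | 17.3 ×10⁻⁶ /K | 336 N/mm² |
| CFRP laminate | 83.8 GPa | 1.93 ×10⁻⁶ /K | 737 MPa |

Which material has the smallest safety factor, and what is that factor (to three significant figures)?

bronze, n = 0.937

Per material, after unit conversion:
  tungsten: E = 408.0, α = 4.51, σ_y = 563.0 → σ = 331 MPa, n = 1.70
  bronze: E = 115.1, α = 17.3, σ_y = 336.0 → σ = 359 MPa, n = 0.937
  CFRP laminate: E = 83.80, α = 1.93, σ_y = 737.0 → σ = 29.1 MPa, n = 25.3
Smallest n: bronze with n = 0.937.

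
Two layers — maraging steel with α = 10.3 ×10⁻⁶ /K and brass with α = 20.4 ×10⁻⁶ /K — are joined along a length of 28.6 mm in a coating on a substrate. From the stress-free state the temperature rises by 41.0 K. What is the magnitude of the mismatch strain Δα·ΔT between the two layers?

Δα = |10.3 − 20.4|×10⁻⁶/K = 10.1×10⁻⁶/K.
Mismatch strain = Δα·ΔT = 10.1×10⁻⁶ × 41.0 = 4.14×10⁻⁴.

4.14×10⁻⁴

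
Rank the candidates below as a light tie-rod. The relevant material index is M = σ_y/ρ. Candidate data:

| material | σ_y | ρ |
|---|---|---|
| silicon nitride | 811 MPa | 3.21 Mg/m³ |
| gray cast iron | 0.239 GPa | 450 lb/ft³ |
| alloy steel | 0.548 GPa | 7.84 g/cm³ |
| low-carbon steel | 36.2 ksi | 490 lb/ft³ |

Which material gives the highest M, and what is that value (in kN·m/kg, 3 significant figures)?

silicon nitride, M = 253 kN·m/kg

Normalizing units and computing the index:
  silicon nitride: σ_y = 811.0 MPa, ρ = 3210 kg/m³
  gray cast iron: σ_y = 239.0 MPa, ρ = 7208 kg/m³
  alloy steel: σ_y = 548.0 MPa, ρ = 7840 kg/m³
  low-carbon steel: σ_y = 249.6 MPa, ρ = 7849 kg/m³
  silicon nitride: M = 253 kN·m/kg
  alloy steel: M = 69.9 kN·m/kg
  gray cast iron: M = 33.2 kN·m/kg
  low-carbon steel: M = 31.8 kN·m/kg
Highest index: silicon nitride.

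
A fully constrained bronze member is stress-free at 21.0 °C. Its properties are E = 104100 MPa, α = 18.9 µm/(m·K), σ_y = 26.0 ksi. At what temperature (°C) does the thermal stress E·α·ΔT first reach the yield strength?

E = 104100 MPa = 104.1 GPa.
σ_y = 26.0 ksi = 179.3 MPa.
E·α·ΔT = 179.3 MPa ⇒ ΔT = 179.3 / (104.1×10³ × 18.9×10⁻⁶) = 91.11 K.
T = 21.0 + 91.11 = 112.1 °C.

112 °C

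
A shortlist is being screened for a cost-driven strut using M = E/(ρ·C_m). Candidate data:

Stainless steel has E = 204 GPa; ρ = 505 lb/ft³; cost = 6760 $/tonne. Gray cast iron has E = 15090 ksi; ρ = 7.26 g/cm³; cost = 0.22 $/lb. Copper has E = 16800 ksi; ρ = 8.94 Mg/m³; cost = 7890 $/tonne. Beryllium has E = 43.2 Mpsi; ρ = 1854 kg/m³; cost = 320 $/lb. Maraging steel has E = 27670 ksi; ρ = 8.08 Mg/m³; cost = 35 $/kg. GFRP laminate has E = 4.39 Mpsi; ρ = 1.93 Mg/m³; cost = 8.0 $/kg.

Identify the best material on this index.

Putting every candidate on a common basis:
  stainless steel: E = 204.0 GPa, ρ = 8089 kg/m³, cost = 6.760 $/kg
  gray cast iron: E = 104.0 GPa, ρ = 7260 kg/m³, cost = 0.4850 $/kg
  copper: E = 115.8 GPa, ρ = 8940 kg/m³, cost = 7.890 $/kg
  beryllium: E = 297.9 GPa, ρ = 1854 kg/m³, cost = 705.5 $/kg
  maraging steel: E = 190.8 GPa, ρ = 8080 kg/m³, cost = 35.00 $/kg
  GFRP laminate: E = 30.27 GPa, ρ = 1930 kg/m³, cost = 8.000 $/kg
  gray cast iron: M = 29.5 MN·m per $
  stainless steel: M = 3.73 MN·m per $
  GFRP laminate: M = 1.96 MN·m per $
  copper: M = 1.64 MN·m per $
  maraging steel: M = 0.675 MN·m per $
  beryllium: M = 0.228 MN·m per $
Highest index: gray cast iron.

gray cast iron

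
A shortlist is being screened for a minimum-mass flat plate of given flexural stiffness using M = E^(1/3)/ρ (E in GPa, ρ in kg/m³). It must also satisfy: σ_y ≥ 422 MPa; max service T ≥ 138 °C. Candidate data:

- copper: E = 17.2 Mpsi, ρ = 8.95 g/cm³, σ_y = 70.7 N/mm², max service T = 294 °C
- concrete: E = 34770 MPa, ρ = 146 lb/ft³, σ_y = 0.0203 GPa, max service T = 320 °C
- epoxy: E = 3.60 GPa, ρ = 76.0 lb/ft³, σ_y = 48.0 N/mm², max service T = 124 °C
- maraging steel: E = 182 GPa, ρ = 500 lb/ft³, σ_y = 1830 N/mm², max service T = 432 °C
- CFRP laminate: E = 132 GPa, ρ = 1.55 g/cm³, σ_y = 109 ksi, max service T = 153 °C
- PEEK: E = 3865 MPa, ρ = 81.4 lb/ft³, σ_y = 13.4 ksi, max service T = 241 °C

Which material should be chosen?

Screen on constraints: σ_y ≥ 422 MPa; max service T ≥ 138 °C. Survivors: maraging steel, CFRP laminate.
After converting to SI:
  maraging steel: E = 182.0 GPa, ρ = 8009 kg/m³
  CFRP laminate: E = 132.0 GPa, ρ = 1550 kg/m³
  CFRP laminate: M = 3.28×10⁻³
  maraging steel: M = 0.708×10⁻³
CFRP laminate has the largest M.

CFRP laminate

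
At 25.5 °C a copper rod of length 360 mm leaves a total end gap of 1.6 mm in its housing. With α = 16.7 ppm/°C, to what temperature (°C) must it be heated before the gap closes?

α·L₀·ΔT = 1.6 mm ⇒ ΔT = 1.6 / (16.7×10⁻⁶ × 360.0) = 266.1 K.
T = 25.5 + 266.1 = 291.6 °C.

292 °C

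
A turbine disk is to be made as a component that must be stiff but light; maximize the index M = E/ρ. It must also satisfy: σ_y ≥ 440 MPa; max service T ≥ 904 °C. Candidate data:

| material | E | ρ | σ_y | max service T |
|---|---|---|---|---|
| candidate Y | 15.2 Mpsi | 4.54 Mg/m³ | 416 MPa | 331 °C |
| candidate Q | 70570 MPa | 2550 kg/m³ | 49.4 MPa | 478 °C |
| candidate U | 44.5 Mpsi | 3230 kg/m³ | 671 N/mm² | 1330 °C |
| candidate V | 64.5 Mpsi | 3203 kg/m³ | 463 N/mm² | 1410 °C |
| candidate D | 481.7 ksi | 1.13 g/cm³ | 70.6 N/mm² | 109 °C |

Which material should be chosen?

Screen on constraints: σ_y ≥ 440 MPa; max service T ≥ 904 °C. Survivors: candidate U, candidate V.
After converting to SI:
  candidate U: E = 306.8 GPa, ρ = 3230 kg/m³
  candidate V: E = 444.7 GPa, ρ = 3203 kg/m³
  candidate V: M = 139 MN·m/kg
  candidate U: M = 95.0 MN·m/kg
Highest index: candidate V.

candidate V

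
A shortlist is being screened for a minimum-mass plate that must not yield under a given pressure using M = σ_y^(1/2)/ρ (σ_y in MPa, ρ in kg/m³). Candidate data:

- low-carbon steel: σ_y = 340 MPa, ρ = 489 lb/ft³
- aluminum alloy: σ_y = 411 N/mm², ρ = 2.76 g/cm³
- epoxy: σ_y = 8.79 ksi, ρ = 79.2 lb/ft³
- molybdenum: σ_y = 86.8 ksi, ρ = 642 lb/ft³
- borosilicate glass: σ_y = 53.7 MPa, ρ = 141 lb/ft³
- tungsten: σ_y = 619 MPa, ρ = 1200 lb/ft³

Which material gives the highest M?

Putting every candidate on a common basis:
  low-carbon steel: σ_y = 340.0 MPa, ρ = 7833 kg/m³
  aluminum alloy: σ_y = 411.0 MPa, ρ = 2760 kg/m³
  epoxy: σ_y = 60.60 MPa, ρ = 1269 kg/m³
  molybdenum: σ_y = 598.5 MPa, ρ = 10280 kg/m³
  borosilicate glass: σ_y = 53.70 MPa, ρ = 2259 kg/m³
  tungsten: σ_y = 619.0 MPa, ρ = 19220 kg/m³
  aluminum alloy: M = 7.35×10⁻³
  epoxy: M = 6.14×10⁻³
  borosilicate glass: M = 3.24×10⁻³
  molybdenum: M = 2.38×10⁻³
  low-carbon steel: M = 2.35×10⁻³
  tungsten: M = 1.29×10⁻³
The maximum is for aluminum alloy.

aluminum alloy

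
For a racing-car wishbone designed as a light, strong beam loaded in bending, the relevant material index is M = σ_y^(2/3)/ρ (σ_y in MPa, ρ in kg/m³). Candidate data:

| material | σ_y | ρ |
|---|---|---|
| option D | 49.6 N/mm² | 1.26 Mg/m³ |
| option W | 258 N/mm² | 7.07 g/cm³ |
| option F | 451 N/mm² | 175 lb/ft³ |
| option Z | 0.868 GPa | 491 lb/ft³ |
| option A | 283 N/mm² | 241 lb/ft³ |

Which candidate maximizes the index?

After converting to SI:
  option D: σ_y = 49.60 MPa, ρ = 1260 kg/m³
  option W: σ_y = 258.0 MPa, ρ = 7070 kg/m³
  option F: σ_y = 451.0 MPa, ρ = 2803 kg/m³
  option Z: σ_y = 868.0 MPa, ρ = 7865 kg/m³
  option A: σ_y = 283.0 MPa, ρ = 3860 kg/m³
  option F: M = 21.0×10⁻³
  option Z: M = 11.6×10⁻³
  option A: M = 11.2×10⁻³
  option D: M = 10.7×10⁻³
  option W: M = 5.73×10⁻³
Option F has the largest M.

option F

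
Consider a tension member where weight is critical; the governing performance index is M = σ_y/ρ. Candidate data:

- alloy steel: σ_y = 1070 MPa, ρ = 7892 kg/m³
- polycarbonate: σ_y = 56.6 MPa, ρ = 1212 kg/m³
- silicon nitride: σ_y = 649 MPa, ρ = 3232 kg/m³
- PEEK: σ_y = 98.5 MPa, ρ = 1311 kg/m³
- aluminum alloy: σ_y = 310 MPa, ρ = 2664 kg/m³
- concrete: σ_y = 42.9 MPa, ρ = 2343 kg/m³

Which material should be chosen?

Per-candidate index values:
  silicon nitride: M = 201 kN·m/kg
  alloy steel: M = 136 kN·m/kg
  aluminum alloy: M = 116 kN·m/kg
  PEEK: M = 75.1 kN·m/kg
  polycarbonate: M = 46.7 kN·m/kg
  concrete: M = 18.3 kN·m/kg
Silicon nitride ranks first.

silicon nitride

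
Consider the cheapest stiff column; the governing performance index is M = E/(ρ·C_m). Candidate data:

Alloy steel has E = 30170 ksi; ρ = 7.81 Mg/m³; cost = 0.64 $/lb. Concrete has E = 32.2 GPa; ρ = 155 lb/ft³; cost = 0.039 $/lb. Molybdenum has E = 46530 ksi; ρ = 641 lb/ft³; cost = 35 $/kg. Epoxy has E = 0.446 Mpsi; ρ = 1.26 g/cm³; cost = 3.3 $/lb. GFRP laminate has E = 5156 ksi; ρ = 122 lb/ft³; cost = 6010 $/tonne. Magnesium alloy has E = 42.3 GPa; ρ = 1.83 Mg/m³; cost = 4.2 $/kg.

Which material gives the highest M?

concrete

Normalizing units and computing the index:
  alloy steel: E = 208.0 GPa, ρ = 7810 kg/m³, cost = 1.411 $/kg
  concrete: E = 32.20 GPa, ρ = 2483 kg/m³, cost = 0.08598 $/kg
  molybdenum: E = 320.8 GPa, ρ = 10270 kg/m³, cost = 35.00 $/kg
  epoxy: E = 3.075 GPa, ρ = 1260 kg/m³, cost = 7.275 $/kg
  GFRP laminate: E = 35.55 GPa, ρ = 1954 kg/m³, cost = 6.010 $/kg
  magnesium alloy: E = 42.30 GPa, ρ = 1830 kg/m³, cost = 4.200 $/kg
  concrete: M = 151 MN·m per $
  alloy steel: M = 18.9 MN·m per $
  magnesium alloy: M = 5.50 MN·m per $
  GFRP laminate: M = 3.03 MN·m per $
  molybdenum: M = 0.893 MN·m per $
  epoxy: M = 0.335 MN·m per $
Concrete has the largest M.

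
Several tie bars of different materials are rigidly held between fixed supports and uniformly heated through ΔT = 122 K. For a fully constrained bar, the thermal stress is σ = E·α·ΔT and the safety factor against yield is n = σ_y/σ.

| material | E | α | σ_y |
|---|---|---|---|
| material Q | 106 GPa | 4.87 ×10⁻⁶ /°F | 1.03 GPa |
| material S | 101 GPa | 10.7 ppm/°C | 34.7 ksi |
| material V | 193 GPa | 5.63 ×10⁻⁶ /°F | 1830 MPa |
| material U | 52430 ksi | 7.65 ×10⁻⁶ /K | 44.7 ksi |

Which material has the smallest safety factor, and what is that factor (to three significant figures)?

material U, n = 0.913

Per material, after unit conversion:
  material Q: E = 106.0, α = 8.77, σ_y = 1030 → σ = 113 MPa, n = 9.09
  material S: E = 101.0, α = 10.7, σ_y = 239.2 → σ = 132 MPa, n = 1.81
  material V: E = 193.0, α = 10.1, σ_y = 1830 → σ = 239 MPa, n = 7.67
  material U: E = 361.5, α = 7.65, σ_y = 308.2 → σ = 337 MPa, n = 0.913
Smallest n: material U with n = 0.913.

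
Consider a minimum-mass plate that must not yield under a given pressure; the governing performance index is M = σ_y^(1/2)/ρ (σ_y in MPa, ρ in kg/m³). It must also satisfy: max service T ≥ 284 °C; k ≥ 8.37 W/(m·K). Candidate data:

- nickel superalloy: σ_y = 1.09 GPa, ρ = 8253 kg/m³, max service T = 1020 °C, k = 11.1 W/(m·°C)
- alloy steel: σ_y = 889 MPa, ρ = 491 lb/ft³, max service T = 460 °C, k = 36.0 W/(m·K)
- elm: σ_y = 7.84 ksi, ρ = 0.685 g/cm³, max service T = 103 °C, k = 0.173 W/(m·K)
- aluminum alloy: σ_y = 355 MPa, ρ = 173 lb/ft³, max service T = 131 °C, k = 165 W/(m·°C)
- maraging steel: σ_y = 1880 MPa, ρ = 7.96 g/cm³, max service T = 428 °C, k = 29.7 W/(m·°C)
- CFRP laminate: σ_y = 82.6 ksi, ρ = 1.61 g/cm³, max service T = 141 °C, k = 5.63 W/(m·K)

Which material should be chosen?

Screen on constraints: max service T ≥ 284 °C; k ≥ 8.37 W/(m·K). Survivors: nickel superalloy, alloy steel, maraging steel.
Convert each candidate to consistent units, then evaluate M:
  nickel superalloy: σ_y = 1090 MPa, ρ = 8253 kg/m³
  alloy steel: σ_y = 889.0 MPa, ρ = 7865 kg/m³
  maraging steel: σ_y = 1880 MPa, ρ = 7960 kg/m³
  maraging steel: M = 5.45×10⁻³
  nickel superalloy: M = 4.00×10⁻³
  alloy steel: M = 3.79×10⁻³
Maraging steel has the largest M.

maraging steel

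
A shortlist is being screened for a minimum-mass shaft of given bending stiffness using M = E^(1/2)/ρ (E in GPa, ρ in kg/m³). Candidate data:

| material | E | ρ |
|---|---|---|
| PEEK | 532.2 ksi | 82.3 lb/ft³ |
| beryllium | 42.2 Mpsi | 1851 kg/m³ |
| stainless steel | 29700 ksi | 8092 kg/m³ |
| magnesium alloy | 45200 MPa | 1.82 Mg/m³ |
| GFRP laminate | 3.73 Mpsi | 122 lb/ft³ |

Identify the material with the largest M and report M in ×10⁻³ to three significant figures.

Normalizing units and computing the index:
  PEEK: E = 3.669 GPa, ρ = 1318 kg/m³
  beryllium: E = 291.0 GPa, ρ = 1851 kg/m³
  stainless steel: E = 204.8 GPa, ρ = 8092 kg/m³
  magnesium alloy: E = 45.20 GPa, ρ = 1820 kg/m³
  GFRP laminate: E = 25.72 GPa, ρ = 1954 kg/m³
  beryllium: M = 9.22×10⁻³
  magnesium alloy: M = 3.69×10⁻³
  GFRP laminate: M = 2.59×10⁻³
  stainless steel: M = 1.77×10⁻³
  PEEK: M = 1.45×10⁻³
Highest index: beryllium.

beryllium, M = 9.22×10⁻³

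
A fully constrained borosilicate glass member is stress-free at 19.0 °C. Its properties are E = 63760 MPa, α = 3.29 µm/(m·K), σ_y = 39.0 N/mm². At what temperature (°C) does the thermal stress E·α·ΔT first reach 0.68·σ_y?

E = 63760 MPa = 63.76 GPa.
σ_y = 39.0 N/mm² = 39.00 MPa.
E·α·ΔT = 26.52 MPa ⇒ ΔT = 26.52 / (63.76×10³ × 3.29×10⁻⁶) = 126.4 K.
T = 19.0 + 126.4 = 145.4 °C.

145 °C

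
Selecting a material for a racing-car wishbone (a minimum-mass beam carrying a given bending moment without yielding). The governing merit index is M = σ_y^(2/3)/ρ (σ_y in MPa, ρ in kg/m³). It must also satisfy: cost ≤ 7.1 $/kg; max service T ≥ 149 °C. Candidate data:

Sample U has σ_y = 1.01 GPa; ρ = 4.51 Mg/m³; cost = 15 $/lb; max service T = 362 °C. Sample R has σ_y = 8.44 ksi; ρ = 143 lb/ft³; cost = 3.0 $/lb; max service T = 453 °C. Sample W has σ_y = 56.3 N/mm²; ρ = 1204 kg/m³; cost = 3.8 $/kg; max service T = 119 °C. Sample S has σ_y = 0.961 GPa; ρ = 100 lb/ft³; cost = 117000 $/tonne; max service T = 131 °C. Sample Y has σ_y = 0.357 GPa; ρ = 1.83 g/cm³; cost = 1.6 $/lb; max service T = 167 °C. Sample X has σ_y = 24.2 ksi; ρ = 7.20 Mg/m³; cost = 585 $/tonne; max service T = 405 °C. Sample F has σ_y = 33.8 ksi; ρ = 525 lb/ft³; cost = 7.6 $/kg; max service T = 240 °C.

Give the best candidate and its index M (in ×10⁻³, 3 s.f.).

Screen on constraints: cost ≤ 7.1 $/kg; max service T ≥ 149 °C. Survivors: sample R, sample Y, sample X.
In SI units:
  sample R: σ_y = 58.19 MPa, ρ = 2291 kg/m³
  sample Y: σ_y = 357.0 MPa, ρ = 1830 kg/m³
  sample X: σ_y = 166.9 MPa, ρ = 7200 kg/m³
  sample Y: M = 27.5×10⁻³
  sample R: M = 6.56×10⁻³
  sample X: M = 4.21×10⁻³
Sample Y ranks first.

sample Y, M = 27.5×10⁻³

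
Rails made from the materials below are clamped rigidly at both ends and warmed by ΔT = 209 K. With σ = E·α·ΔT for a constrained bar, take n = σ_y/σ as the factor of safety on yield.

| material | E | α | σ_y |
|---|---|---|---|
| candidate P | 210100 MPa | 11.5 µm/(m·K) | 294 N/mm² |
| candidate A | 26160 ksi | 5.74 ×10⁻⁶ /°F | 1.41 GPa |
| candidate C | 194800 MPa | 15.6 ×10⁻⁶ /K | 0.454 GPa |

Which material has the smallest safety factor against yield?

candidate P

Converting E to GPa, α to ×10⁻⁶/K, σ_y to MPa, then σ and n for each:
  candidate P: E = 210.1, α = 11.5, σ_y = 294.0 → σ = 505 MPa, n = 0.582
  candidate A: E = 180.4, α = 10.3, σ_y = 1410 → σ = 389 MPa, n = 3.62
  candidate C: E = 194.8, α = 15.6, σ_y = 454.0 → σ = 635 MPa, n = 0.715
Smallest n: candidate P with n = 0.582.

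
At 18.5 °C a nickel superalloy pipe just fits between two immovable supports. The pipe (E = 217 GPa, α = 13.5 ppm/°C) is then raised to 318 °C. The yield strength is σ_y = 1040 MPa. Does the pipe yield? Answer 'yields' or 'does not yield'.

ΔT = 299.5 K. Constrained thermal stress σ = E·α·ΔT = 217.0×10³ MPa × 13.5×10⁻⁶ × 299.5 = 877 MPa (compressive).
Compare to σ_y = 1040 MPa: σ < σ_y, so it does not yield.

does not yield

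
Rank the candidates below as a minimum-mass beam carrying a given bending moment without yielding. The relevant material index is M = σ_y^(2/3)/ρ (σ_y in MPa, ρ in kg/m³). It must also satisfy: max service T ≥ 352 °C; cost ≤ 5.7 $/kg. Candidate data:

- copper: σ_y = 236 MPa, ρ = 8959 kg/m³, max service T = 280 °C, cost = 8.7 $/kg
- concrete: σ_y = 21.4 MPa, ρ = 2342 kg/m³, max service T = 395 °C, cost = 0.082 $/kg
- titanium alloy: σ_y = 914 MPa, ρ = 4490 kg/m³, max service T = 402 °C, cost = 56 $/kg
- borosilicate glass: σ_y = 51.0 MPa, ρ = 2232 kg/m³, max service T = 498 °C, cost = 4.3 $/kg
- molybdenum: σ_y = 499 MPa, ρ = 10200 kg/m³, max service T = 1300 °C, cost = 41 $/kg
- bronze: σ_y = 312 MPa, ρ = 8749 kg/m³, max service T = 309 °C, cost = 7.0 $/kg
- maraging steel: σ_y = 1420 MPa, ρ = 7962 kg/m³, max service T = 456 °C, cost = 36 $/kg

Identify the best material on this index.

Screen on constraints: max service T ≥ 352 °C; cost ≤ 5.7 $/kg. Survivors: concrete, borosilicate glass.
Evaluate M for each candidate:
  borosilicate glass: M = 6.16×10⁻³
  concrete: M = 3.29×10⁻³
The maximum is for borosilicate glass.

borosilicate glass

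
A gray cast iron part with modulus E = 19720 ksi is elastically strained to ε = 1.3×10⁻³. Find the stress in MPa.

E = 19720 ksi = 136.0 GPa.
σ = E·ε = 136000 MPa × 1.3×10⁻³ = 177 MPa.

177 MPa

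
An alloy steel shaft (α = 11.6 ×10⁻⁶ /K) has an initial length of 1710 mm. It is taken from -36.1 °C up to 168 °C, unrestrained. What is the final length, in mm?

1714.0 mm

ΔT = 168 − (-36.1) = 204.1 K.
ΔL = α·L₀·ΔT = 11.6×10⁻⁶ × 1710 mm × 204.1 K = 4.05 mm.
L = L₀ + ΔL = 1710 + 4.05 = 1714.0 mm.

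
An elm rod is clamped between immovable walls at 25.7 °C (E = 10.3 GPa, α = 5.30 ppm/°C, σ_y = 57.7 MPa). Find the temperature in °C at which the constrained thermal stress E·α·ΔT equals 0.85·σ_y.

924 °C

E·α·ΔT = 49.05 MPa ⇒ ΔT = 49.05 / (10.30×10³ × 5.30×10⁻⁶) = 898.4 K.
T = 25.7 + 898.4 = 924.1 °C.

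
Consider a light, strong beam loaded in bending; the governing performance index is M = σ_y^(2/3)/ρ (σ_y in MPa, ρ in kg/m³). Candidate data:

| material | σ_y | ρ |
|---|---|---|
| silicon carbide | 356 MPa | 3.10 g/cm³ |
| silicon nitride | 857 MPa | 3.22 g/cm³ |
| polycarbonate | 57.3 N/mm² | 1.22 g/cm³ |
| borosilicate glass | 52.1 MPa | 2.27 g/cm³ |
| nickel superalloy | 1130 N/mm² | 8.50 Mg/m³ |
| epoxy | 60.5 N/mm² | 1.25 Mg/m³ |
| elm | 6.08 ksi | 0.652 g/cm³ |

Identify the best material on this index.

silicon nitride

After converting to SI:
  silicon carbide: σ_y = 356.0 MPa, ρ = 3100 kg/m³
  silicon nitride: σ_y = 857.0 MPa, ρ = 3220 kg/m³
  polycarbonate: σ_y = 57.30 MPa, ρ = 1220 kg/m³
  borosilicate glass: σ_y = 52.10 MPa, ρ = 2270 kg/m³
  nickel superalloy: σ_y = 1130 MPa, ρ = 8500 kg/m³
  epoxy: σ_y = 60.50 MPa, ρ = 1250 kg/m³
  elm: σ_y = 41.92 MPa, ρ = 652.0 kg/m³
  silicon nitride: M = 28.0×10⁻³
  elm: M = 18.5×10⁻³
  silicon carbide: M = 16.2×10⁻³
  nickel superalloy: M = 12.8×10⁻³
  epoxy: M = 12.3×10⁻³
  polycarbonate: M = 12.2×10⁻³
  borosilicate glass: M = 6.15×10⁻³
The maximum is for silicon nitride.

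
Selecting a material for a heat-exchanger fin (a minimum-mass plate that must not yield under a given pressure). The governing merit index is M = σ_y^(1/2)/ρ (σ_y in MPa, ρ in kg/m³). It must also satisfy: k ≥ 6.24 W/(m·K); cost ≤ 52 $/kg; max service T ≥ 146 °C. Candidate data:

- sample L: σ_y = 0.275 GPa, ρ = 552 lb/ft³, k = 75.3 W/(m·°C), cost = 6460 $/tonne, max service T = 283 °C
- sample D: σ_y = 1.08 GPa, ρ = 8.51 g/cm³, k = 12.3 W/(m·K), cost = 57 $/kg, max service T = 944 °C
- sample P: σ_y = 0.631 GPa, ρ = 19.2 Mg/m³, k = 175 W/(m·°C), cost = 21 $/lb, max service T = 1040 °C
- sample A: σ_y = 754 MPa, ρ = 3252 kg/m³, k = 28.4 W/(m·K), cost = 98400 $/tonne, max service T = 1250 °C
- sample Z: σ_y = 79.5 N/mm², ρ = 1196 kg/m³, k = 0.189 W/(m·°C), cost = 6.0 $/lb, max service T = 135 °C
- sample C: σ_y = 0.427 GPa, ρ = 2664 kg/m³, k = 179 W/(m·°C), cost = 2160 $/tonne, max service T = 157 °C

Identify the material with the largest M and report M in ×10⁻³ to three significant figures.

Screen on constraints: k ≥ 6.24 W/(m·K); cost ≤ 52 $/kg; max service T ≥ 146 °C. Survivors: sample L, sample P, sample C.
Putting every candidate on a common basis:
  sample L: σ_y = 275.0 MPa, ρ = 8842 kg/m³
  sample P: σ_y = 631.0 MPa, ρ = 19200 kg/m³
  sample C: σ_y = 427.0 MPa, ρ = 2664 kg/m³
  sample C: M = 7.76×10⁻³
  sample L: M = 1.88×10⁻³
  sample P: M = 1.31×10⁻³
Sample C has the largest M.

sample C, M = 7.76×10⁻³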